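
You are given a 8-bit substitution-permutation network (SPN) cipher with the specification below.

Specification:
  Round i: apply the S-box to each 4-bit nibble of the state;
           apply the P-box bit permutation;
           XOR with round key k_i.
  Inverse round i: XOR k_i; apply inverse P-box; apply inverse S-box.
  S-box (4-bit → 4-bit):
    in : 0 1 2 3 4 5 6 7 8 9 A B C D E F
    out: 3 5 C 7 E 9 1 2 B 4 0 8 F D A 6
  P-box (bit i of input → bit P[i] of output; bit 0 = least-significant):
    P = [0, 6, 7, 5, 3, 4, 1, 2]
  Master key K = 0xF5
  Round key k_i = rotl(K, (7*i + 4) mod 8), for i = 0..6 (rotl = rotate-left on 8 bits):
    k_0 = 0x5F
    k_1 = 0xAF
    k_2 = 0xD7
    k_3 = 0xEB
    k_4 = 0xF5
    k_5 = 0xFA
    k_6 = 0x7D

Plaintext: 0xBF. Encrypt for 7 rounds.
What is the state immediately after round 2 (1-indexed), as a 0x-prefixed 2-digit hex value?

0x8D

s_0 = plaintext = 0xBF
s_1 = Round(s_0, k_0) = 0x9B
s_2 = Round(s_1, k_1) = 0x8D
s_3 = Round(s_2, k_2) = 0x6A
s_4 = Round(s_3, k_3) = 0xE3
s_5 = Round(s_4, k_4) = 0x20
s_6 = Round(s_5, k_5) = 0xBD
s_7 = Round(s_6, k_6) = 0xD8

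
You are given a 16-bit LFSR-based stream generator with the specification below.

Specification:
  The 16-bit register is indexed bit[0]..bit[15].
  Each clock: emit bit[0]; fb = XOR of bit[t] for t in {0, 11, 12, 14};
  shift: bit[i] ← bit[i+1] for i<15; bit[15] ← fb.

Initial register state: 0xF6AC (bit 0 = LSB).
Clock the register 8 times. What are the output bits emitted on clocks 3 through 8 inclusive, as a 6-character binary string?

110101

reg_0 = 0xF6AC
clock 1: out=0, reg = 0x7B56
clock 2: out=0, reg = 0xBDAB
clock 3: out=1, reg = 0xDED5
clock 4: out=1, reg = 0x6F6A
clock 5: out=0, reg = 0x37B5
clock 6: out=1, reg = 0x1BDA
clock 7: out=0, reg = 0x0DED
clock 8: out=1, reg = 0x06F6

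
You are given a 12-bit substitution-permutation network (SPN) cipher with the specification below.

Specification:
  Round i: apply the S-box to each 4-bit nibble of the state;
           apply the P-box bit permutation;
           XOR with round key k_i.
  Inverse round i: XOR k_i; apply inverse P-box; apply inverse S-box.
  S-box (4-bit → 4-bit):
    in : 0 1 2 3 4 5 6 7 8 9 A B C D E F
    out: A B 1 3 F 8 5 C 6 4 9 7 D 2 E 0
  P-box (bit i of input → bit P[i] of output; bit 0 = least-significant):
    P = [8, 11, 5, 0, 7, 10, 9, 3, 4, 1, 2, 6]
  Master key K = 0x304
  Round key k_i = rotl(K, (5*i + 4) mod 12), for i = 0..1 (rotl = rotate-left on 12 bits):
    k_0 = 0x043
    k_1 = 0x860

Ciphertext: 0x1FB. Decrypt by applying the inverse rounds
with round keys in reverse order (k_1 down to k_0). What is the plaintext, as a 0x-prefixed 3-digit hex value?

s_0 = ciphertext = 0x1FB
s_1 = InvRound(s_0, k_1) = 0x3A1
s_2 = InvRound(s_1, k_0) = 0x066

0x066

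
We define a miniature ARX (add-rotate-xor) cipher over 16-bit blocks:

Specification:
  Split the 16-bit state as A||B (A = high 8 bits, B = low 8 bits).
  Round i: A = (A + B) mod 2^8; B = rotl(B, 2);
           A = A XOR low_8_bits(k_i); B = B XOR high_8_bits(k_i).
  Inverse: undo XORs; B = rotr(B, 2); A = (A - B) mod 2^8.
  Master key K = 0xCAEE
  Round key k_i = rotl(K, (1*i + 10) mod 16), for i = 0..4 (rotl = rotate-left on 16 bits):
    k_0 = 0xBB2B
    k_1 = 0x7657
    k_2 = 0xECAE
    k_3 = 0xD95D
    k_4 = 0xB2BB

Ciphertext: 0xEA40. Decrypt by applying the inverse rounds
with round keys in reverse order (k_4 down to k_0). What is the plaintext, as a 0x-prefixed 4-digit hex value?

s_0 = ciphertext = 0xEA40
s_1 = InvRound(s_0, k_4) = 0x95BC
s_2 = InvRound(s_1, k_3) = 0x6F59
s_3 = InvRound(s_2, k_2) = 0x546D
s_4 = InvRound(s_3, k_1) = 0x3DC6
s_5 = InvRound(s_4, k_0) = 0xB75F

0xB75F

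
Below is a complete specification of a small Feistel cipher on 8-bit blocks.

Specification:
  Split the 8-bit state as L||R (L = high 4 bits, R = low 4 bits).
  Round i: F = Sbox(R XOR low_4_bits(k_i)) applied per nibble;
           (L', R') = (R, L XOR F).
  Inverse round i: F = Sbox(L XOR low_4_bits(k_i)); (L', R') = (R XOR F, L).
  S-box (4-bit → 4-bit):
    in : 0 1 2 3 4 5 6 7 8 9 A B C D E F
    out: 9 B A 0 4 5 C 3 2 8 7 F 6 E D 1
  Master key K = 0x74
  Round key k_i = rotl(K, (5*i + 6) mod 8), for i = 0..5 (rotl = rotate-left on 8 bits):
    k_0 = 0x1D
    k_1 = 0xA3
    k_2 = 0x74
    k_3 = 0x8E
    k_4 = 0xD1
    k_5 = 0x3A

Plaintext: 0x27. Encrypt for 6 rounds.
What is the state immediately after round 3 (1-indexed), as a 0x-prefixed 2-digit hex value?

0xB4

s_0 = plaintext = 0x27
s_1 = Round(s_0, k_0) = 0x75
s_2 = Round(s_1, k_1) = 0x5B
s_3 = Round(s_2, k_2) = 0xB4
s_4 = Round(s_3, k_3) = 0x4C
s_5 = Round(s_4, k_4) = 0xCA
s_6 = Round(s_5, k_5) = 0xA5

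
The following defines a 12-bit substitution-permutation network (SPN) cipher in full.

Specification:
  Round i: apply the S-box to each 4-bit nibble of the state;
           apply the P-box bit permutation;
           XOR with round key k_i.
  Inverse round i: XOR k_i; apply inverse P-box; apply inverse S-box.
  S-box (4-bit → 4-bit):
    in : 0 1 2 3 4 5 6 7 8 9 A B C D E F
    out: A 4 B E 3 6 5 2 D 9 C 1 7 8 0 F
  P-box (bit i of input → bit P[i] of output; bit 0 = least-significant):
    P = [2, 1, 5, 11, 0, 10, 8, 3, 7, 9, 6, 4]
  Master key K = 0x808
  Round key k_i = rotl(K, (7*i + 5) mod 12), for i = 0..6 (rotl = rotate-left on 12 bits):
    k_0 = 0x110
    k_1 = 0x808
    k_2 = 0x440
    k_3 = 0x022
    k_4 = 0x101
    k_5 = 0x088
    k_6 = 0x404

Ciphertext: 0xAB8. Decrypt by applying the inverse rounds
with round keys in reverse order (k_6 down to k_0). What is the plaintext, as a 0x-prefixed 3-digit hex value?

0x829

s_0 = ciphertext = 0xAB8
s_1 = InvRound(s_0, k_6) = 0x208
s_2 = InvRound(s_1, k_5) = 0x4EE
s_3 = InvRound(s_2, k_4) = 0x6FC
s_4 = InvRound(s_3, k_3) = 0xF04
s_5 = InvRound(s_4, k_2) = 0x519
s_6 = InvRound(s_5, k_1) = 0xDCD
s_7 = InvRound(s_6, k_0) = 0x829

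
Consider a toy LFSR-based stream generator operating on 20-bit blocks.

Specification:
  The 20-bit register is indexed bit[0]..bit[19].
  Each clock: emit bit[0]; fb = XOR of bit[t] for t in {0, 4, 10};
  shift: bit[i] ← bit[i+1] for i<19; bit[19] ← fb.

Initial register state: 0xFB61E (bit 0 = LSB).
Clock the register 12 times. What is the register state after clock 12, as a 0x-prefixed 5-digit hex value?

reg_0 = 0xFB61E
clock 1: out=0, reg = 0x7DB0F
clock 2: out=1, reg = 0xBED87
clock 3: out=1, reg = 0x5F6C3
clock 4: out=1, reg = 0x2FB61
clock 5: out=1, reg = 0x97DB0
clock 6: out=0, reg = 0x4BED8
clock 7: out=0, reg = 0x25F6C
clock 8: out=0, reg = 0x92FB6
clock 9: out=0, reg = 0x497DB
clock 10: out=1, reg = 0xA4BED
clock 11: out=1, reg = 0xD25F6
clock 12: out=0, reg = 0x692FB

0x692FB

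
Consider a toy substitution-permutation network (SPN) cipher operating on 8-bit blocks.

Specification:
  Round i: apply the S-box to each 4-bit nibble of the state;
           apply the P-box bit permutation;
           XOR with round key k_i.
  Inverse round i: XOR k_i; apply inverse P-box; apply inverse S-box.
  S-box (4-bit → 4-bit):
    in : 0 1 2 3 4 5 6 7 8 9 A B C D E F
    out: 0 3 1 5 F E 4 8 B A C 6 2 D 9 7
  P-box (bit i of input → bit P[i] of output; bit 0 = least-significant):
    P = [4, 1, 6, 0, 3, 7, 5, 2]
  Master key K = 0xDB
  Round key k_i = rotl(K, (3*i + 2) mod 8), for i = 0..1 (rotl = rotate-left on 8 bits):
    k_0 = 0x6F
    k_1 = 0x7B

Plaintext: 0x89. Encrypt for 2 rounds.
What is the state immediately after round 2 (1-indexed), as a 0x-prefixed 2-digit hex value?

s_0 = plaintext = 0x89
s_1 = Round(s_0, k_0) = 0xE0
s_2 = Round(s_1, k_1) = 0x77

0x77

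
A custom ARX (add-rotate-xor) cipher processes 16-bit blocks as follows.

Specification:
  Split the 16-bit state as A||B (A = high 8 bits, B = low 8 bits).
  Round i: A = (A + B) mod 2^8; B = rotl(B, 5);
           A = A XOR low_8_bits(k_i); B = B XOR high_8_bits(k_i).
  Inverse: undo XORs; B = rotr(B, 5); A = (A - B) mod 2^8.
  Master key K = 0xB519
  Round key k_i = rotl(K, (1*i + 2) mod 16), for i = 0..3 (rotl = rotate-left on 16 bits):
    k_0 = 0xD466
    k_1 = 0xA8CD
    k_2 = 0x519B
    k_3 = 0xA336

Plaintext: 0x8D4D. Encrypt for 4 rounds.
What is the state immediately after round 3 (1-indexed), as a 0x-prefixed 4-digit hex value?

s_0 = plaintext = 0x8D4D
s_1 = Round(s_0, k_0) = 0xBC7D
s_2 = Round(s_1, k_1) = 0xF407
s_3 = Round(s_2, k_2) = 0x60B1
s_4 = Round(s_3, k_3) = 0x2795

0x60B1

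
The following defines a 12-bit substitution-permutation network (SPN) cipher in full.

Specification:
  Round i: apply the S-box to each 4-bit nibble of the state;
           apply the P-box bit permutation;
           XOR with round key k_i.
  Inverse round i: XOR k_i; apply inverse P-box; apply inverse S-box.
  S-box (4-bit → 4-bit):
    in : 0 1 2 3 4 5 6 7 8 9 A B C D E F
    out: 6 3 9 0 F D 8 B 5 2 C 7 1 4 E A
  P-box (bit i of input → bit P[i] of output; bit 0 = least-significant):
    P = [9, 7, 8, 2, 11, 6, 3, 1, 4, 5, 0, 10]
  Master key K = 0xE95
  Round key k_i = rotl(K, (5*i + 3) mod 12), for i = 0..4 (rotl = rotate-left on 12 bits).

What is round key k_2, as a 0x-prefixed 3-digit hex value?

0xD2B

K = 0xE95
k_0 = rotl(K, (5*0+3) mod 12) = rotl(K, 3) = 0x4AF
k_1 = rotl(K, (5*1+3) mod 12) = rotl(K, 8) = 0x5E9
k_2 = rotl(K, (5*2+3) mod 12) = rotl(K, 1) = 0xD2B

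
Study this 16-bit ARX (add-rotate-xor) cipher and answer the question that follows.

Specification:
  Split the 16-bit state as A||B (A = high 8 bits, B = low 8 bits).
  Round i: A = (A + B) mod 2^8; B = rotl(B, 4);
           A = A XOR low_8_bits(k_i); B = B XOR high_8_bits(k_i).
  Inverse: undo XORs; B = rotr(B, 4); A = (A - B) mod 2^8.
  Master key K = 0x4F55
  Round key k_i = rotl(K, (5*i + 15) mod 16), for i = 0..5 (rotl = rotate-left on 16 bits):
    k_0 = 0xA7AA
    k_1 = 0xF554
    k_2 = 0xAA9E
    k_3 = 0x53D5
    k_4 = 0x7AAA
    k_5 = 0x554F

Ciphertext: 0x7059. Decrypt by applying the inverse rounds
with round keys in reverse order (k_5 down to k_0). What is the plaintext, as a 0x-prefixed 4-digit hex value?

0x07DD

s_0 = ciphertext = 0x7059
s_1 = InvRound(s_0, k_5) = 0x7FC0
s_2 = InvRound(s_1, k_4) = 0x2AAB
s_3 = InvRound(s_2, k_3) = 0x708F
s_4 = InvRound(s_3, k_2) = 0x9C52
s_5 = InvRound(s_4, k_1) = 0x4E7A
s_6 = InvRound(s_5, k_0) = 0x07DD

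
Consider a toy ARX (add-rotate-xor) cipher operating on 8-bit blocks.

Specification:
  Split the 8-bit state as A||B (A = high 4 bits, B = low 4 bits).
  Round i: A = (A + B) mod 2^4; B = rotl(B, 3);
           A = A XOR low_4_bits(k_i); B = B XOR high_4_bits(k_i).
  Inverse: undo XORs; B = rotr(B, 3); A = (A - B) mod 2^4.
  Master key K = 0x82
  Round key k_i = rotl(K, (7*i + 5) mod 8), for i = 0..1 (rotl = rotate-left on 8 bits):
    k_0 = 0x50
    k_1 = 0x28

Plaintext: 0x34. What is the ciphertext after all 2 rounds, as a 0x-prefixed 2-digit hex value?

0x69

s_0 = plaintext = 0x34
s_1 = Round(s_0, k_0) = 0x77
s_2 = Round(s_1, k_1) = 0x69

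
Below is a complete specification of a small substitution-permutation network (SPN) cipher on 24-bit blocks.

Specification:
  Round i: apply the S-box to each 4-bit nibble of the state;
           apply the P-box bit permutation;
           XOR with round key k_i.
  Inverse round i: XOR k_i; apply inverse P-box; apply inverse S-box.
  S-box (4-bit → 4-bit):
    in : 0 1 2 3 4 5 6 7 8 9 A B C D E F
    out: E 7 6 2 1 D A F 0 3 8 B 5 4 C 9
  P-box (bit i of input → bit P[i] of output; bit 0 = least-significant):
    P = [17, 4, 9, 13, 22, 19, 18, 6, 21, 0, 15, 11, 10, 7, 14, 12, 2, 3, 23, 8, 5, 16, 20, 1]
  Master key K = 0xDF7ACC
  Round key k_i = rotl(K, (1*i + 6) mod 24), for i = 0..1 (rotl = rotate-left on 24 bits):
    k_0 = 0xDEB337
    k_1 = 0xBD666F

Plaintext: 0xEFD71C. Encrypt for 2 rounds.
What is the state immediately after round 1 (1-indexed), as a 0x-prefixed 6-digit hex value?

0xA07830

s_0 = plaintext = 0xEFD71C
s_1 = Round(s_0, k_0) = 0xA07830
s_2 = Round(s_1, k_1) = 0x3511F5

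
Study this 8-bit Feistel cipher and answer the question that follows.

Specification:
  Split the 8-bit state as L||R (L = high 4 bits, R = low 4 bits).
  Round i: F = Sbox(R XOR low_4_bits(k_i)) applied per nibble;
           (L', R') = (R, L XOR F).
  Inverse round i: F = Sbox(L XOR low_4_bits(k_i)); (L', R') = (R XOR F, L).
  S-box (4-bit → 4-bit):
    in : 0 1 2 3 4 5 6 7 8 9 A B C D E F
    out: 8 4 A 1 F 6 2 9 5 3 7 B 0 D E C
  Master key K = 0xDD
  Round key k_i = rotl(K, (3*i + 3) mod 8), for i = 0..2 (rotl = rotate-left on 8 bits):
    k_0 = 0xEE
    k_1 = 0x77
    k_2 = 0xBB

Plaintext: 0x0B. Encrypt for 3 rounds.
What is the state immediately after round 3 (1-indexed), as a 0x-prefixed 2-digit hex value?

0xF9

s_0 = plaintext = 0x0B
s_1 = Round(s_0, k_0) = 0xB6
s_2 = Round(s_1, k_1) = 0x6F
s_3 = Round(s_2, k_2) = 0xF9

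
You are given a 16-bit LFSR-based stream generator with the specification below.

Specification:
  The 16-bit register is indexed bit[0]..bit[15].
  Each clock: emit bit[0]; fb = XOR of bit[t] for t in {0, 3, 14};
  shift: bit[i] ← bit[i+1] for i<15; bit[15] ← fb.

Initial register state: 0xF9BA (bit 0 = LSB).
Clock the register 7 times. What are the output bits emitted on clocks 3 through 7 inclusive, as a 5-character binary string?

01110

reg_0 = 0xF9BA
clock 1: out=0, reg = 0x7CDD
clock 2: out=1, reg = 0xBE6E
clock 3: out=0, reg = 0xDF37
clock 4: out=1, reg = 0x6F9B
clock 5: out=1, reg = 0xB7CD
clock 6: out=1, reg = 0x5BE6
clock 7: out=0, reg = 0xADF3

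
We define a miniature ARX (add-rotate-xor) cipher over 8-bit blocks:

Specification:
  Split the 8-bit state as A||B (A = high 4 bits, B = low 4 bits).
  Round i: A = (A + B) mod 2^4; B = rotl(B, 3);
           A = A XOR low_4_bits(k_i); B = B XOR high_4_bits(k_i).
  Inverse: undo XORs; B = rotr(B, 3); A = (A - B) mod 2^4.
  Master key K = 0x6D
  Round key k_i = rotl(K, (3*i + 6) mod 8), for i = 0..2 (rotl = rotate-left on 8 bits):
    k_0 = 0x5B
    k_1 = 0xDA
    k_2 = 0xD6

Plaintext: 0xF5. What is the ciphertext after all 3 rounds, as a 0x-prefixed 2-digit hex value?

s_0 = plaintext = 0xF5
s_1 = Round(s_0, k_0) = 0xFF
s_2 = Round(s_1, k_1) = 0x42
s_3 = Round(s_2, k_2) = 0x0C

0x0C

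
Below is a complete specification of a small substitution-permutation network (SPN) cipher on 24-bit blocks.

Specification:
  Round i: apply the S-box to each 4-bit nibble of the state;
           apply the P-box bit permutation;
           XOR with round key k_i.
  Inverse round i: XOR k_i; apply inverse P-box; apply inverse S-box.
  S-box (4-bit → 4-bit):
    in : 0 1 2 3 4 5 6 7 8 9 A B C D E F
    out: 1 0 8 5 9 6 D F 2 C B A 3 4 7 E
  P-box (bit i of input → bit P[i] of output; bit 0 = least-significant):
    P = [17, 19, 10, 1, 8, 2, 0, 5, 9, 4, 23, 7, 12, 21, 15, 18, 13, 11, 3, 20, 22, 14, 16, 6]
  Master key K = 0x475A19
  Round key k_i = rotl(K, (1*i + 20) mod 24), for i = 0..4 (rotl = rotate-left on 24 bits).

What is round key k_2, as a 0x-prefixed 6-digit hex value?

K = 0x475A19
k_0 = rotl(K, (1*0+20) mod 24) = rotl(K, 20) = 0x9475A1
k_1 = rotl(K, (1*1+20) mod 24) = rotl(K, 21) = 0x28EB43
k_2 = rotl(K, (1*2+20) mod 24) = rotl(K, 22) = 0x51D686

0x51D686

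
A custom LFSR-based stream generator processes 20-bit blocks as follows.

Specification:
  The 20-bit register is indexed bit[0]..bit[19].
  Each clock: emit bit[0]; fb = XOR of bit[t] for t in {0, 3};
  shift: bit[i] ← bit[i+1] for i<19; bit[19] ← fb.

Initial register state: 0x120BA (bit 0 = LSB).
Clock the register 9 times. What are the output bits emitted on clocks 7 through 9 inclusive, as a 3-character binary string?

reg_0 = 0x120BA
clock 1: out=0, reg = 0x8905D
clock 2: out=1, reg = 0x4482E
clock 3: out=0, reg = 0xA2417
clock 4: out=1, reg = 0xD120B
clock 5: out=1, reg = 0x68905
clock 6: out=1, reg = 0xB4482
clock 7: out=0, reg = 0x5A241
clock 8: out=1, reg = 0xAD120
clock 9: out=0, reg = 0x56890

010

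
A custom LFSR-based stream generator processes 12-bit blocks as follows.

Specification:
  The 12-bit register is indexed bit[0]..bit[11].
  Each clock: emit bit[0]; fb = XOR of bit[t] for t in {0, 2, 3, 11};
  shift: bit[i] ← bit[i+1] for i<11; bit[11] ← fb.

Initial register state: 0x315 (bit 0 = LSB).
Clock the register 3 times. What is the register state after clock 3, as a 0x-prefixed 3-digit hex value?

reg_0 = 0x315
clock 1: out=1, reg = 0x18A
clock 2: out=0, reg = 0x8C5
clock 3: out=1, reg = 0xC62

0xC62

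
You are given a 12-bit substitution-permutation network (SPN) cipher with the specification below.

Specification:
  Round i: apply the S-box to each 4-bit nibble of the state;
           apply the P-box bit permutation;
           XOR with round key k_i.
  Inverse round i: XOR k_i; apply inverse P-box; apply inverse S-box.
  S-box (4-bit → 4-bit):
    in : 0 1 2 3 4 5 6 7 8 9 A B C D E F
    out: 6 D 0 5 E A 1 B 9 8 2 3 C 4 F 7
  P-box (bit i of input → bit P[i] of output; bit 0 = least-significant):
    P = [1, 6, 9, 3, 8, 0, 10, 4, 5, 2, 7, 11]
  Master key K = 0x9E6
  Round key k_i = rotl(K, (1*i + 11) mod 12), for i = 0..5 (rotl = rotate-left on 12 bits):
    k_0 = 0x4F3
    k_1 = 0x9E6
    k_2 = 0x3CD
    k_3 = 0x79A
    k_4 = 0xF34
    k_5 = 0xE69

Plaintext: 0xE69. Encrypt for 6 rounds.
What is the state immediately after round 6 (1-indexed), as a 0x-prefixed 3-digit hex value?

0x3AF

s_0 = plaintext = 0xE69
s_1 = Round(s_0, k_0) = 0xD5F
s_2 = Round(s_1, k_1) = 0xB35
s_3 = Round(s_2, k_2) = 0x6A1
s_4 = Round(s_3, k_3) = 0x5B1
s_5 = Round(s_4, k_4) = 0x43B
s_6 = Round(s_5, k_5) = 0x3AF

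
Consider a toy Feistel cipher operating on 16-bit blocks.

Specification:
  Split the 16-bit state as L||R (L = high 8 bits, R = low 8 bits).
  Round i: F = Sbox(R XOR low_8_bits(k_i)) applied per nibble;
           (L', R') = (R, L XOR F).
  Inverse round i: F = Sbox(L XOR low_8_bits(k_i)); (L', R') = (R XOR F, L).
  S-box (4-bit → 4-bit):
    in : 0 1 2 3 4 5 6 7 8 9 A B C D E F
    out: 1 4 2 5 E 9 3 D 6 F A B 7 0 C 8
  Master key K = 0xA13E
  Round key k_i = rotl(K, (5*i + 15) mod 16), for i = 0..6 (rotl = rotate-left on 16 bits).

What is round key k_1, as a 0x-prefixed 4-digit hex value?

K = 0xA13E
k_0 = rotl(K, (5*0+15) mod 16) = rotl(K, 15) = 0x509F
k_1 = rotl(K, (5*1+15) mod 16) = rotl(K, 4) = 0x13EA

0x13EA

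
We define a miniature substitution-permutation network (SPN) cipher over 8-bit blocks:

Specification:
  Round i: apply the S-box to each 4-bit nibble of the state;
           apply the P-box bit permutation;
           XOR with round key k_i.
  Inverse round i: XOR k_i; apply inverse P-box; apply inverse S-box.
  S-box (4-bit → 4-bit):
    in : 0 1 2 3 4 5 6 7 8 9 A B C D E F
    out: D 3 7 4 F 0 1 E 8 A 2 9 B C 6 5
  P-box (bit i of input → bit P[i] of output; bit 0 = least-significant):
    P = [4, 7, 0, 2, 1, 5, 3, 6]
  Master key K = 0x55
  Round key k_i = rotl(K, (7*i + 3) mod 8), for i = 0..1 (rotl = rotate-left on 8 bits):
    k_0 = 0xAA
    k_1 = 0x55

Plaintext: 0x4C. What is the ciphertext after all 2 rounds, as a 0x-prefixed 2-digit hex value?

s_0 = plaintext = 0x4C
s_1 = Round(s_0, k_0) = 0x54
s_2 = Round(s_1, k_1) = 0xC0

0xC0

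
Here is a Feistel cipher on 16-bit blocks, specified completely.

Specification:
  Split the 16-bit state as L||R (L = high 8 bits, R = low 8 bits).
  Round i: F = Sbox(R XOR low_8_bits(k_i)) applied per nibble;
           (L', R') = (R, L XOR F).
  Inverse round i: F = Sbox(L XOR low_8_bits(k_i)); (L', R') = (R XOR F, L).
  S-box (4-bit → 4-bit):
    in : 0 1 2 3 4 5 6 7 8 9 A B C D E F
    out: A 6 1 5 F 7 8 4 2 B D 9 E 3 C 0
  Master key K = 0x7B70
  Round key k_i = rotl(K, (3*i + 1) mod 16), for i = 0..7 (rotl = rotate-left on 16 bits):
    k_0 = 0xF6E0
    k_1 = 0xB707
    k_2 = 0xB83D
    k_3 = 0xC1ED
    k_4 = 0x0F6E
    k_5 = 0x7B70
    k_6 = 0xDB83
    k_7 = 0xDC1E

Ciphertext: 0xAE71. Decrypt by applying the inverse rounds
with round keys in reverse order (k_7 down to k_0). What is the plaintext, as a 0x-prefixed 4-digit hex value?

0x0C47

s_0 = ciphertext = 0xAE71
s_1 = InvRound(s_0, k_7) = 0xEBAE
s_2 = InvRound(s_1, k_6) = 0x2CEB
s_3 = InvRound(s_2, k_5) = 0x952C
s_4 = InvRound(s_3, k_4) = 0x2595
s_5 = InvRound(s_4, k_3) = 0x7725
s_6 = InvRound(s_5, k_2) = 0xD877
s_7 = InvRound(s_6, k_1) = 0x47D8
s_8 = InvRound(s_7, k_0) = 0x0C47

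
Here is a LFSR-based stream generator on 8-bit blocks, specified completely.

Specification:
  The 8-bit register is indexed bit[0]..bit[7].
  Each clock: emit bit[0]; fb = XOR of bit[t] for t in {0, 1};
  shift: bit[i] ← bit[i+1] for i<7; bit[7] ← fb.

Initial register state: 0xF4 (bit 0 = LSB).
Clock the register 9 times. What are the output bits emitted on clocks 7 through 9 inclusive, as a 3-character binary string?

reg_0 = 0xF4
clock 1: out=0, reg = 0x7A
clock 2: out=0, reg = 0xBD
clock 3: out=1, reg = 0xDE
clock 4: out=0, reg = 0xEF
clock 5: out=1, reg = 0x77
clock 6: out=1, reg = 0x3B
clock 7: out=1, reg = 0x1D
clock 8: out=1, reg = 0x8E
clock 9: out=0, reg = 0xC7

110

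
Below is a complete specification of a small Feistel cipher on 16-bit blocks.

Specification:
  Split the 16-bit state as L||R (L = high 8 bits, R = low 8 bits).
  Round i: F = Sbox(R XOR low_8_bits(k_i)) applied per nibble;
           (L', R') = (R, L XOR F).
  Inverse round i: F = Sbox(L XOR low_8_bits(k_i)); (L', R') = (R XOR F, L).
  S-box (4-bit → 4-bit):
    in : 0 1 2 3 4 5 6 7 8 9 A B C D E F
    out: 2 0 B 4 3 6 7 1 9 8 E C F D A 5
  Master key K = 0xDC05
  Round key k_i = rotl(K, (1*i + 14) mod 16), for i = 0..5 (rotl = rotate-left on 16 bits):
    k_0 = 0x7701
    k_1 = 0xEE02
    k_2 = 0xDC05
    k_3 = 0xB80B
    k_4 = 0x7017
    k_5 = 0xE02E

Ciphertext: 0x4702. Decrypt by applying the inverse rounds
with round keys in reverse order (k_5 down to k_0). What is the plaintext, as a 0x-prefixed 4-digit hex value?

0xC827

s_0 = ciphertext = 0x4702
s_1 = InvRound(s_0, k_5) = 0x7A47
s_2 = InvRound(s_1, k_4) = 0x3A7A
s_3 = InvRound(s_2, k_3) = 0x3A3A
s_4 = InvRound(s_3, k_2) = 0x7F3A
s_5 = InvRound(s_4, k_1) = 0x277F
s_6 = InvRound(s_5, k_0) = 0xC827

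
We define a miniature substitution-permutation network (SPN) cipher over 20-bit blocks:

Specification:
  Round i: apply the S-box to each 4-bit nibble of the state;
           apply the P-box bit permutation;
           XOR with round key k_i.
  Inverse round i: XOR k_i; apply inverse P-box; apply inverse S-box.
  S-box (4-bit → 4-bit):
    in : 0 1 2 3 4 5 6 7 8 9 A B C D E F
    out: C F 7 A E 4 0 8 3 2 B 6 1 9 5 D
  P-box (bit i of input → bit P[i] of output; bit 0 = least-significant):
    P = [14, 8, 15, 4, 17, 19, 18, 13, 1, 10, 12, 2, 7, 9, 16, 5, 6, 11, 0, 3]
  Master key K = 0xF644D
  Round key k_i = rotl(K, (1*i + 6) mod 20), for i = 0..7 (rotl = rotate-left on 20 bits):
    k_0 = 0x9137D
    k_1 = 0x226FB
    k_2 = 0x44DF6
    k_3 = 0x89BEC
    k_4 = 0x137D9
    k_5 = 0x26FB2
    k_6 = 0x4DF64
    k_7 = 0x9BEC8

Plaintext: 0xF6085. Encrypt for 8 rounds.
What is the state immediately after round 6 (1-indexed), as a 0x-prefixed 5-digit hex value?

s_0 = plaintext = 0xF6085
s_1 = Round(s_0, k_0) = 0x38330
s_2 = Round(s_1, k_1) = 0xA8867
s_3 = Round(s_2, k_2) = 0x4432C
s_4 = Round(s_3, k_3) = 0x7D5C1
s_5 = Round(s_4, k_4) = 0x3E661
s_6 = Round(s_5, k_5) = 0x3A62A
s_7 = Round(s_6, k_6) = 0xA94DC
s_8 = Round(s_7, k_7) = 0xBC084

0x3A62A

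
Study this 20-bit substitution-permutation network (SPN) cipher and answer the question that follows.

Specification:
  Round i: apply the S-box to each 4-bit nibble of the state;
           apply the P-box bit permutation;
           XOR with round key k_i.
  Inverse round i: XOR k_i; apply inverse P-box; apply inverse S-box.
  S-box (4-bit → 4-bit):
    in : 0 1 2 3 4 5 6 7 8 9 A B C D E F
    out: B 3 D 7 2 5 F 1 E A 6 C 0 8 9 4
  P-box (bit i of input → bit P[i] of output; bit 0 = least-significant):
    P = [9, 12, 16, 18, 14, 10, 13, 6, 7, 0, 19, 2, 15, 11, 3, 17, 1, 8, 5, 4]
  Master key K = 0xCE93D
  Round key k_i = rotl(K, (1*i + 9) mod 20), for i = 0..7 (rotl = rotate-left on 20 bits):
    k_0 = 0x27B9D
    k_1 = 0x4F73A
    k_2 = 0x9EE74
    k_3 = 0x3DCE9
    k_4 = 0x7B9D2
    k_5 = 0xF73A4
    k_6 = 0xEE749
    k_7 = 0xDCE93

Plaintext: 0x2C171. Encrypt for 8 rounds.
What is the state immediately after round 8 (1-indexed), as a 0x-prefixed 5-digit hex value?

s_0 = plaintext = 0x2C171
s_1 = Round(s_0, k_0) = 0x2292E
s_2 = Round(s_1, k_1) = 0x21545
s_3 = Round(s_2, k_2) = 0x060C6
s_4 = Round(s_3, k_3) = 0x44776
s_5 = Round(s_4, k_4) = 0x2E252
s_6 = Round(s_5, k_5) = 0x09112
s_7 = Round(s_6, k_6) = 0x9A8DA
s_8 = Round(s_7, k_7) = 0x4D7CE

0x4D7CE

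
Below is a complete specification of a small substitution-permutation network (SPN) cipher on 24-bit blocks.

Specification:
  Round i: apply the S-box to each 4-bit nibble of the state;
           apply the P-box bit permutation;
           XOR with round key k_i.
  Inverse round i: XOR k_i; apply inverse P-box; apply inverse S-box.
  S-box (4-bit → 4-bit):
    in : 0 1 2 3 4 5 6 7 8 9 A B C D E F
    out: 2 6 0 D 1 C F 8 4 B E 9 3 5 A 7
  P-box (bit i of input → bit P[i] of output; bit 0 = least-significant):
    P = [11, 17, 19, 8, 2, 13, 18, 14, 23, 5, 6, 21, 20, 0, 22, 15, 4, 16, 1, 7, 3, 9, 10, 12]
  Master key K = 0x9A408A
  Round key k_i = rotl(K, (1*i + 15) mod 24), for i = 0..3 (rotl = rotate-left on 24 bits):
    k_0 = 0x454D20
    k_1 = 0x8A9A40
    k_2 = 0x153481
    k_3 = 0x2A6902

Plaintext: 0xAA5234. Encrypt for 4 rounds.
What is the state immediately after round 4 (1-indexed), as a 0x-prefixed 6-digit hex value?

0x6F0634

s_0 = plaintext = 0xAA5234
s_1 = Round(s_0, k_0) = 0x0093A6
s_2 = Round(s_1, k_1) = 0x357101
s_3 = Round(s_2, k_2) = 0x1F806B
s_4 = Round(s_3, k_3) = 0x6F0634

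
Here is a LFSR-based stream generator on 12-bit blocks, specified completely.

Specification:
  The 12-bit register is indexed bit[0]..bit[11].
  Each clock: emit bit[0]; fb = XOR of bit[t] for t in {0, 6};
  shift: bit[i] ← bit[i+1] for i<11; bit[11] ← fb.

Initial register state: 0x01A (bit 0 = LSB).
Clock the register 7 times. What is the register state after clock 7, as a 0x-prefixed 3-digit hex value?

0x340

reg_0 = 0x01A
clock 1: out=0, reg = 0x00D
clock 2: out=1, reg = 0x806
clock 3: out=0, reg = 0x403
clock 4: out=1, reg = 0xA01
clock 5: out=1, reg = 0xD00
clock 6: out=0, reg = 0x680
clock 7: out=0, reg = 0x340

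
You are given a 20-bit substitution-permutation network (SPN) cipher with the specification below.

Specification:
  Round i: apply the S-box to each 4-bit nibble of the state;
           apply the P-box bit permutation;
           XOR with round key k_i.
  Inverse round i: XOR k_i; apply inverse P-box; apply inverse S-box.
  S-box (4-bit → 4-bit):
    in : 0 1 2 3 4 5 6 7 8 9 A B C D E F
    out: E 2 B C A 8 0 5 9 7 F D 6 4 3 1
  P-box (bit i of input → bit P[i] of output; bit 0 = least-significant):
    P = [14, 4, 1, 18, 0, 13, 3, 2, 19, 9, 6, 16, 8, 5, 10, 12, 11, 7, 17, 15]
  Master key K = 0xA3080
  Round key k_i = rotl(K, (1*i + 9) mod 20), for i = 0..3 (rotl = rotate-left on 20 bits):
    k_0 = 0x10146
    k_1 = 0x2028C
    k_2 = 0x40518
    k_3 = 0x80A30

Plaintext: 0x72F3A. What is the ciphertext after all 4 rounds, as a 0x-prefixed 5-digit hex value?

s_0 = plaintext = 0x72F3A
s_1 = Round(s_0, k_0) = 0xF5878
s_2 = Round(s_1, k_1) = 0xF5A85
s_3 = Round(s_2, k_2) = 0x91F5D
s_4 = Round(s_3, k_3) = 0x20296

0x20296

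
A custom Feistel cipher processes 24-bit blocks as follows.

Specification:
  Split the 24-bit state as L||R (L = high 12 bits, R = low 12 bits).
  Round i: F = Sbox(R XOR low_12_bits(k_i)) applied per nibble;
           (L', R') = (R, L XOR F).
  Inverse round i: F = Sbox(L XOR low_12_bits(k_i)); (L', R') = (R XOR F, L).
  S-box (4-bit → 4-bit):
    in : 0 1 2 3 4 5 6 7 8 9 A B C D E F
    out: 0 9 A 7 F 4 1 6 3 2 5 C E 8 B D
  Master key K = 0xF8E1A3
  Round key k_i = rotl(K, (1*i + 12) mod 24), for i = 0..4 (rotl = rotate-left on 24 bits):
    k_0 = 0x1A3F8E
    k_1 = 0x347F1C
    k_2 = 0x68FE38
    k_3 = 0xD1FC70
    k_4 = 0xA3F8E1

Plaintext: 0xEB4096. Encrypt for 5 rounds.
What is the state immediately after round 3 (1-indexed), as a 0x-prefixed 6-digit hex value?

s_0 = plaintext = 0xEB4096
s_1 = Round(s_0, k_0) = 0x096327
s_2 = Round(s_1, k_1) = 0x327EEA
s_3 = Round(s_2, k_2) = 0xEEA3AD
s_4 = Round(s_3, k_3) = 0x3AD362
s_5 = Round(s_4, k_4) = 0x362F9A

0xEEA3AD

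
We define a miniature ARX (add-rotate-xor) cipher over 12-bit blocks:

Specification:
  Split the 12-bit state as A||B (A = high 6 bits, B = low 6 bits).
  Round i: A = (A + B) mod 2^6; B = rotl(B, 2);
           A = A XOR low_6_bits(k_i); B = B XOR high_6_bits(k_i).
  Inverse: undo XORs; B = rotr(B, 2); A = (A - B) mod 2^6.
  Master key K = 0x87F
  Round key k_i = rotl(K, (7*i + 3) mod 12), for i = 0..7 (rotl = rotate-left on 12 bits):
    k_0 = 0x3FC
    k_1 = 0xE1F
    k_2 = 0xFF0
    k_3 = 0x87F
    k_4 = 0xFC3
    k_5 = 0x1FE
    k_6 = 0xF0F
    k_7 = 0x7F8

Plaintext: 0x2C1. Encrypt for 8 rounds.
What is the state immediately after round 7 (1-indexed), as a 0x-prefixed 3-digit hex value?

s_0 = plaintext = 0x2C1
s_1 = Round(s_0, k_0) = 0xC0B
s_2 = Round(s_1, k_1) = 0x914
s_3 = Round(s_2, k_2) = 0x22E
s_4 = Round(s_3, k_3) = 0x25B
s_5 = Round(s_4, k_4) = 0x9D2
s_6 = Round(s_5, k_5) = 0x1CE
s_7 = Round(s_6, k_6) = 0x684
s_8 = Round(s_7, k_7) = 0x98F

0x684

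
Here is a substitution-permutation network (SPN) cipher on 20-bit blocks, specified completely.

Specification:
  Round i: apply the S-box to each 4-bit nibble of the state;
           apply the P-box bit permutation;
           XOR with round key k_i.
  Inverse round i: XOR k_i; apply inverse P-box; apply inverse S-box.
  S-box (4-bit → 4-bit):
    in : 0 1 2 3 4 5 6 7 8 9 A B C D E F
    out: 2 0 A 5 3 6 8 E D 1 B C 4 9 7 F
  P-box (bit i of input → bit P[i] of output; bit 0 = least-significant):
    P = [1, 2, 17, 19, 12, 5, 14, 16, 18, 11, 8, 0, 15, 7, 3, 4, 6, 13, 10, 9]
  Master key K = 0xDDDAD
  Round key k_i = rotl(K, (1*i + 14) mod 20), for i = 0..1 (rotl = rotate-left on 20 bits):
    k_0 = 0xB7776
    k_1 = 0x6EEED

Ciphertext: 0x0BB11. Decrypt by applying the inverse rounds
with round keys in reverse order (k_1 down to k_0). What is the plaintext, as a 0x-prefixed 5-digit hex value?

0xC261D

s_0 = ciphertext = 0x0BB11
s_1 = InvRound(s_0, k_1) = 0x373E5
s_2 = InvRound(s_1, k_0) = 0xC261D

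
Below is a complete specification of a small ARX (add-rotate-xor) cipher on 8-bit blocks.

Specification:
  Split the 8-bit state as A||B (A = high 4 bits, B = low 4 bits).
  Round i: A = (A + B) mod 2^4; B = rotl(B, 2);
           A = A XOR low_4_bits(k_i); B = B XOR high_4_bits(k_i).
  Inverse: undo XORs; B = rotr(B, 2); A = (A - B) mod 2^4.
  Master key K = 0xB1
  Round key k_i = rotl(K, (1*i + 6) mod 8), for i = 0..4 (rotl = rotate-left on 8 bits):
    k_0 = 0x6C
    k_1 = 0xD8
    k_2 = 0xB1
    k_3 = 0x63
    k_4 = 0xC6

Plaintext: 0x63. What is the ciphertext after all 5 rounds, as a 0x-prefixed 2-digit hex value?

s_0 = plaintext = 0x63
s_1 = Round(s_0, k_0) = 0x5A
s_2 = Round(s_1, k_1) = 0x77
s_3 = Round(s_2, k_2) = 0xF6
s_4 = Round(s_3, k_3) = 0x6F
s_5 = Round(s_4, k_4) = 0x33

0x33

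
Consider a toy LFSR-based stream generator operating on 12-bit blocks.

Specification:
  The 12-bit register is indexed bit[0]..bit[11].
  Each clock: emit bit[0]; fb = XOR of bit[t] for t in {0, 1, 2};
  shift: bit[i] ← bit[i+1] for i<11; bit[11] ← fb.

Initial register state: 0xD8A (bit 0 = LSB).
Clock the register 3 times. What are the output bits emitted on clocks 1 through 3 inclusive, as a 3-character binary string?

reg_0 = 0xD8A
clock 1: out=0, reg = 0xEC5
clock 2: out=1, reg = 0x762
clock 3: out=0, reg = 0xBB1

010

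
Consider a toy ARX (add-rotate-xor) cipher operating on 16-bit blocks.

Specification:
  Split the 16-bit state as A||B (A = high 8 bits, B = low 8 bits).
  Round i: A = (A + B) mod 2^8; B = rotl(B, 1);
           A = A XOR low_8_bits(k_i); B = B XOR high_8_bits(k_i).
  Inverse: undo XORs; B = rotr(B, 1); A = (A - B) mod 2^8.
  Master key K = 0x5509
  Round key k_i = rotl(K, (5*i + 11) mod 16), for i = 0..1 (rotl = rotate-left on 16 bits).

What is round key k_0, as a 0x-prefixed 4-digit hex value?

K = 0x5509
k_0 = rotl(K, (5*0+11) mod 16) = rotl(K, 11) = 0x4AA8

0x4AA8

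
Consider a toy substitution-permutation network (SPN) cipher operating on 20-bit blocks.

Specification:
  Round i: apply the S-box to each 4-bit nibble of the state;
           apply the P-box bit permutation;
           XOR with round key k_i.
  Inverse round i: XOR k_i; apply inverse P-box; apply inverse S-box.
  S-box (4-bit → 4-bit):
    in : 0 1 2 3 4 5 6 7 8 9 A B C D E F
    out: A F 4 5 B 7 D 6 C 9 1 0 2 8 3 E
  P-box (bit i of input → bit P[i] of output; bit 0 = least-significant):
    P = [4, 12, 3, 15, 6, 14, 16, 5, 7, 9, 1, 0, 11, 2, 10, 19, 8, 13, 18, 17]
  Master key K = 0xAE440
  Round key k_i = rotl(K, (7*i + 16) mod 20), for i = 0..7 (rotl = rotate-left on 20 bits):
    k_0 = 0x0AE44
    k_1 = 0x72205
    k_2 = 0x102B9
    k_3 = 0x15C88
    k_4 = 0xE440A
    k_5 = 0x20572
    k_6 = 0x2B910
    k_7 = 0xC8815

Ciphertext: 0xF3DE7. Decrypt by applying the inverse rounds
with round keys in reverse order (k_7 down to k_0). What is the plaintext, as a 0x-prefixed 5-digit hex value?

s_0 = ciphertext = 0xF3DE7
s_1 = InvRound(s_0, k_7) = 0x42364
s_2 = InvRound(s_1, k_6) = 0x8EC94
s_3 = InvRound(s_2, k_5) = 0x4434D
s_4 = InvRound(s_3, k_4) = 0x9FFAB
s_5 = InvRound(s_4, k_3) = 0xEDFDD
s_6 = InvRound(s_5, k_2) = 0x61B10
s_7 = InvRound(s_6, k_1) = 0xEED2E
s_8 = InvRound(s_7, k_0) = 0x6D742

0x6D742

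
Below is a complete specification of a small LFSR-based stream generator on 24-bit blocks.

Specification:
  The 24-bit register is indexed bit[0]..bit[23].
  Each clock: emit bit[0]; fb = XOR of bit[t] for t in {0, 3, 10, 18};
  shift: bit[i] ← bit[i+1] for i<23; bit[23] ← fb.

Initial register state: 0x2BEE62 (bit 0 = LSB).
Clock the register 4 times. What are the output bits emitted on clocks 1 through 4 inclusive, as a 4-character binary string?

reg_0 = 0x2BEE62
clock 1: out=0, reg = 0x95F731
clock 2: out=1, reg = 0xCAFB98
clock 3: out=0, reg = 0xE57DCC
clock 4: out=0, reg = 0xF2BEE6

0100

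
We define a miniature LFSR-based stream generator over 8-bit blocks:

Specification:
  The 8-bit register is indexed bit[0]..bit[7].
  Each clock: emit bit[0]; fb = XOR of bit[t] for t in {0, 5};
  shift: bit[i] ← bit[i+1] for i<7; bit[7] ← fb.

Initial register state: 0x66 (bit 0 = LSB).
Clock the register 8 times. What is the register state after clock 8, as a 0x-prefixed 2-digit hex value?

0x0D

reg_0 = 0x66
clock 1: out=0, reg = 0xB3
clock 2: out=1, reg = 0x59
clock 3: out=1, reg = 0xAC
clock 4: out=0, reg = 0xD6
clock 5: out=0, reg = 0x6B
clock 6: out=1, reg = 0x35
clock 7: out=1, reg = 0x1A
clock 8: out=0, reg = 0x0D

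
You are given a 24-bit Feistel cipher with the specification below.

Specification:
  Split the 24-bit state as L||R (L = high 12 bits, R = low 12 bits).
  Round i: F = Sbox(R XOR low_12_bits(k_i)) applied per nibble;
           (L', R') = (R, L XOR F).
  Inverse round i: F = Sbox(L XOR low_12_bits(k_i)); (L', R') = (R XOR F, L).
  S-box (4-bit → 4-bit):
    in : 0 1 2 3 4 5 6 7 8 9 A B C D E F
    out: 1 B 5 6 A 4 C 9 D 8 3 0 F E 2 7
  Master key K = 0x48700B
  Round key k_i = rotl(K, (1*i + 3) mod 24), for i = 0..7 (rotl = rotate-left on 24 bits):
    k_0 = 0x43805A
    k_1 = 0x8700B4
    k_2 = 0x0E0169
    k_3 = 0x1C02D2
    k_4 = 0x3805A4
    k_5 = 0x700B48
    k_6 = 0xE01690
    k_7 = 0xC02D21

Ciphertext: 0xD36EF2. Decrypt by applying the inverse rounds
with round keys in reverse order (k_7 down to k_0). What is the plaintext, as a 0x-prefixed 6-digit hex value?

s_0 = ciphertext = 0xD36EF2
s_1 = InvRound(s_0, k_7) = 0xF4BD36
s_2 = InvRound(s_1, k_6) = 0x5D6F4B
s_3 = InvRound(s_2, k_5) = 0xDC95D6
s_4 = InvRound(s_3, k_4) = 0x818DC9
s_5 = InvRound(s_4, k_3) = 0xE3A818
s_6 = InvRound(s_5, k_2) = 0xF5EE3A
s_7 = InvRound(s_6, k_1) = 0x919F5E
s_8 = InvRound(s_7, k_0) = 0x7F8919

0x7F8919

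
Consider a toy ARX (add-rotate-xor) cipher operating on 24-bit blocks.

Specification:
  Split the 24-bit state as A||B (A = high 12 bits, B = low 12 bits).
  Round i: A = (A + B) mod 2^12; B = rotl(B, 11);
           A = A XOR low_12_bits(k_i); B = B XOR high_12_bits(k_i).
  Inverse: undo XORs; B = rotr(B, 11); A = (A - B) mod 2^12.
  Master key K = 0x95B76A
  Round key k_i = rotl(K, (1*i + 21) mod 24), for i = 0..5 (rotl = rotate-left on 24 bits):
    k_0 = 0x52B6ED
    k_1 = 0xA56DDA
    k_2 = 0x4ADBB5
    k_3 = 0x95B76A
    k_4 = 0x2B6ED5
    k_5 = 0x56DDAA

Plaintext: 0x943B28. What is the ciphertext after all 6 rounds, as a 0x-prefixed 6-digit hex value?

s_0 = plaintext = 0x943B28
s_1 = Round(s_0, k_0) = 0x2860BF
s_2 = Round(s_1, k_1) = 0xE9F209
s_3 = Round(s_2, k_2) = 0xB1DDA9
s_4 = Round(s_3, k_3) = 0xFAC78F
s_5 = Round(s_4, k_4) = 0x9EE971
s_6 = Round(s_5, k_5) = 0xEF59D5

0xEF59D5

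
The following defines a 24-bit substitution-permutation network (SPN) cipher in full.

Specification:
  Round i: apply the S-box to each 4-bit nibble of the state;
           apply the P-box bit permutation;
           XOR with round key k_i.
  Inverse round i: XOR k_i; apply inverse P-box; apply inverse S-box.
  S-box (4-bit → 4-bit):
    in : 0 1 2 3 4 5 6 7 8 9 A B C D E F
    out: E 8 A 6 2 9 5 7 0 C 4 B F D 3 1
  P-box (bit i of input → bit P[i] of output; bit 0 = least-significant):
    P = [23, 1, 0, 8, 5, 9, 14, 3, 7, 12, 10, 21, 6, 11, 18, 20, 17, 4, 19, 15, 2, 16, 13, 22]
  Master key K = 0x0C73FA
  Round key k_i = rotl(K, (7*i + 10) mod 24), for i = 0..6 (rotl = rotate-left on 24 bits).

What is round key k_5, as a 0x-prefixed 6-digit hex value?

K = 0x0C73FA
k_0 = rotl(K, (7*0+10) mod 24) = rotl(K, 10) = 0xCFE831
k_1 = rotl(K, (7*1+10) mod 24) = rotl(K, 17) = 0xF418E7
k_2 = rotl(K, (7*2+10) mod 24) = rotl(K, 0) = 0x0C73FA
k_3 = rotl(K, (7*3+10) mod 24) = rotl(K, 7) = 0x39FD06
k_4 = rotl(K, (7*4+10) mod 24) = rotl(K, 14) = 0xFE831C
k_5 = rotl(K, (7*5+10) mod 24) = rotl(K, 21) = 0x418E7F

0x418E7F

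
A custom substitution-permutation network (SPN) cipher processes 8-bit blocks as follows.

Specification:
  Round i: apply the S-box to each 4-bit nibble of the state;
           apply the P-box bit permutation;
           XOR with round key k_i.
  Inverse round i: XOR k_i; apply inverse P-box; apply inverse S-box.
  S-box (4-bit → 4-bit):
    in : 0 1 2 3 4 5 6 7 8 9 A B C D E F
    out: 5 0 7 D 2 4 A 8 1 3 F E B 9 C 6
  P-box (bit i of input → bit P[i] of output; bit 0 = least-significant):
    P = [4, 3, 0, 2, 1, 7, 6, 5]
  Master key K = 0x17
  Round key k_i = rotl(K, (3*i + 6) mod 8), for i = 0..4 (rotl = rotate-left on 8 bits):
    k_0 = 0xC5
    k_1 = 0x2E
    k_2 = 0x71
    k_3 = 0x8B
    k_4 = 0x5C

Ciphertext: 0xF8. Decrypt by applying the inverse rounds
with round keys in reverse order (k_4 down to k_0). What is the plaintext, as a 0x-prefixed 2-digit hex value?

0xFD

s_0 = ciphertext = 0xF8
s_1 = InvRound(s_0, k_4) = 0x67
s_2 = InvRound(s_1, k_3) = 0xB6
s_3 = InvRound(s_2, k_2) = 0x2E
s_4 = InvRound(s_3, k_1) = 0x11
s_5 = InvRound(s_4, k_0) = 0xFD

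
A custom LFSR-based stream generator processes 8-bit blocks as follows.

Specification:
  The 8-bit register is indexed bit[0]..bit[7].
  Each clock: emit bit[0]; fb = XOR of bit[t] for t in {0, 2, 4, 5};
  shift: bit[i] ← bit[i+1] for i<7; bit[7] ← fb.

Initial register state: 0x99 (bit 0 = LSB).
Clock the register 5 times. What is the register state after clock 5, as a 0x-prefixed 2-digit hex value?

0x14

reg_0 = 0x99
clock 1: out=1, reg = 0x4C
clock 2: out=0, reg = 0xA6
clock 3: out=0, reg = 0x53
clock 4: out=1, reg = 0x29
clock 5: out=1, reg = 0x14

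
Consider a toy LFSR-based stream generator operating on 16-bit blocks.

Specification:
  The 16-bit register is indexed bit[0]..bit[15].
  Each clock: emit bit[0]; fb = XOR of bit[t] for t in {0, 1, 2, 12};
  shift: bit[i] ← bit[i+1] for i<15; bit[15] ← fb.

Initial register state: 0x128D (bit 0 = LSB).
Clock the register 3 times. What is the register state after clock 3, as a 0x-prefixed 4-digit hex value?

0x2251

reg_0 = 0x128D
clock 1: out=1, reg = 0x8946
clock 2: out=0, reg = 0x44A3
clock 3: out=1, reg = 0x2251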